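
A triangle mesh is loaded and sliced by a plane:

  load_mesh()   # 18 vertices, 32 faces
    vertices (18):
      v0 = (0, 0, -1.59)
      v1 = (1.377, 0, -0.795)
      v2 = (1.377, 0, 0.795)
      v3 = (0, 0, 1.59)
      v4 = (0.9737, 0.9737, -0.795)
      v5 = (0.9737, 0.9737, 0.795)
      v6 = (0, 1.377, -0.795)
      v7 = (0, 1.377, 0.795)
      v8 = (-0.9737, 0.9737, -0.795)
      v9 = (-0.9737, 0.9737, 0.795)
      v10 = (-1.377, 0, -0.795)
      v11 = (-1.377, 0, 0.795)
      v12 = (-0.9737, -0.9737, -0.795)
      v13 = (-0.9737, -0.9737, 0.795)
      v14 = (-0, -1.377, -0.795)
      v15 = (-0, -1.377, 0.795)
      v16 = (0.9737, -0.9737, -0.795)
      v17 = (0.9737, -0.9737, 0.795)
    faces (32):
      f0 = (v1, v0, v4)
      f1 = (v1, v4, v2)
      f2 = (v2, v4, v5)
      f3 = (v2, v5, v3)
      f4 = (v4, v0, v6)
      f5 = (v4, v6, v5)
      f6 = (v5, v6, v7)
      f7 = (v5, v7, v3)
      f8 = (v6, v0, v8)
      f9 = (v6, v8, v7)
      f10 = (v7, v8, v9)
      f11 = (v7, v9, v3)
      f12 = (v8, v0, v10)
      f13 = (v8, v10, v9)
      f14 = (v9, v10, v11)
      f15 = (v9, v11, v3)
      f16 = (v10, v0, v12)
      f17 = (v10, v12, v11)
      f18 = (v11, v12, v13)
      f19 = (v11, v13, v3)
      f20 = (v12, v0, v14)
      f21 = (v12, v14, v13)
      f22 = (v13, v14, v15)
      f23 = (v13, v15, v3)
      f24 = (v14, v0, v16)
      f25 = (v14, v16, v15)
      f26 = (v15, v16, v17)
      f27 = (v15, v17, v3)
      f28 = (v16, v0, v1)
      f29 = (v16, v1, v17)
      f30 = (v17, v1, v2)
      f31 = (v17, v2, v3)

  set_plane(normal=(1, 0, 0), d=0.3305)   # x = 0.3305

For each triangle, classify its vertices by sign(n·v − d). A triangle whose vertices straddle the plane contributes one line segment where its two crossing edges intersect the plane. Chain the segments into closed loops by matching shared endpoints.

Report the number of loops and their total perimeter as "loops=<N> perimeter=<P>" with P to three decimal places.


loops=1 perimeter=8.741

Straddling triangles (12 of 32):
  (v1,v0,v4) [+-+] → (0.3305, 0, -1.39919)–(0.3305, 0.3305, -1.32016)  len=0.3398
  (v2,v5,v3) [++-] → (0.3305, 0.3305, 1.32016)–(0.3305, 0, 1.39919)  len=0.3398
  (v4,v0,v6) [+--] → (0.3305, 0.3305, -1.32016)–(0.3305, 1.24011, -0.795)  len=1.0503
  (v4,v6,v5) [+-+] → (0.3305, 1.24011, -0.795)–(0.3305, 1.24011, -0.255311)  len=0.5397
  (v5,v6,v7) [+--] → (0.3305, 1.24011, -0.255311)–(0.3305, 1.24011, 0.795)  len=1.0503
  (v5,v7,v3) [+--] → (0.3305, 1.24011, 0.795)–(0.3305, 0.3305, 1.32016)  len=1.0503
  (v14,v0,v16) [--+] → (0.3305, -0.3305, -1.32016)–(0.3305, -1.24011, -0.795)  len=1.0503
  (v14,v16,v15) [-+-] → (0.3305, -1.24011, -0.795)–(0.3305, -1.24011, 0.255311)  len=1.0503
  (v15,v16,v17) [-++] → (0.3305, -1.24011, 0.255311)–(0.3305, -1.24011, 0.795)  len=0.5397
  (v15,v17,v3) [-+-] → (0.3305, -1.24011, 0.795)–(0.3305, -0.3305, 1.32016)  len=1.0503
  (v16,v0,v1) [+-+] → (0.3305, -0.3305, -1.32016)–(0.3305, 0, -1.39919)  len=0.3398
  (v17,v2,v3) [++-] → (0.3305, 0, 1.39919)–(0.3305, -0.3305, 1.32016)  len=0.3398

Chained into 1 loop(s):
  loop 1: 12 segments, perimeter = 8.7406
Total perimeter = 8.741


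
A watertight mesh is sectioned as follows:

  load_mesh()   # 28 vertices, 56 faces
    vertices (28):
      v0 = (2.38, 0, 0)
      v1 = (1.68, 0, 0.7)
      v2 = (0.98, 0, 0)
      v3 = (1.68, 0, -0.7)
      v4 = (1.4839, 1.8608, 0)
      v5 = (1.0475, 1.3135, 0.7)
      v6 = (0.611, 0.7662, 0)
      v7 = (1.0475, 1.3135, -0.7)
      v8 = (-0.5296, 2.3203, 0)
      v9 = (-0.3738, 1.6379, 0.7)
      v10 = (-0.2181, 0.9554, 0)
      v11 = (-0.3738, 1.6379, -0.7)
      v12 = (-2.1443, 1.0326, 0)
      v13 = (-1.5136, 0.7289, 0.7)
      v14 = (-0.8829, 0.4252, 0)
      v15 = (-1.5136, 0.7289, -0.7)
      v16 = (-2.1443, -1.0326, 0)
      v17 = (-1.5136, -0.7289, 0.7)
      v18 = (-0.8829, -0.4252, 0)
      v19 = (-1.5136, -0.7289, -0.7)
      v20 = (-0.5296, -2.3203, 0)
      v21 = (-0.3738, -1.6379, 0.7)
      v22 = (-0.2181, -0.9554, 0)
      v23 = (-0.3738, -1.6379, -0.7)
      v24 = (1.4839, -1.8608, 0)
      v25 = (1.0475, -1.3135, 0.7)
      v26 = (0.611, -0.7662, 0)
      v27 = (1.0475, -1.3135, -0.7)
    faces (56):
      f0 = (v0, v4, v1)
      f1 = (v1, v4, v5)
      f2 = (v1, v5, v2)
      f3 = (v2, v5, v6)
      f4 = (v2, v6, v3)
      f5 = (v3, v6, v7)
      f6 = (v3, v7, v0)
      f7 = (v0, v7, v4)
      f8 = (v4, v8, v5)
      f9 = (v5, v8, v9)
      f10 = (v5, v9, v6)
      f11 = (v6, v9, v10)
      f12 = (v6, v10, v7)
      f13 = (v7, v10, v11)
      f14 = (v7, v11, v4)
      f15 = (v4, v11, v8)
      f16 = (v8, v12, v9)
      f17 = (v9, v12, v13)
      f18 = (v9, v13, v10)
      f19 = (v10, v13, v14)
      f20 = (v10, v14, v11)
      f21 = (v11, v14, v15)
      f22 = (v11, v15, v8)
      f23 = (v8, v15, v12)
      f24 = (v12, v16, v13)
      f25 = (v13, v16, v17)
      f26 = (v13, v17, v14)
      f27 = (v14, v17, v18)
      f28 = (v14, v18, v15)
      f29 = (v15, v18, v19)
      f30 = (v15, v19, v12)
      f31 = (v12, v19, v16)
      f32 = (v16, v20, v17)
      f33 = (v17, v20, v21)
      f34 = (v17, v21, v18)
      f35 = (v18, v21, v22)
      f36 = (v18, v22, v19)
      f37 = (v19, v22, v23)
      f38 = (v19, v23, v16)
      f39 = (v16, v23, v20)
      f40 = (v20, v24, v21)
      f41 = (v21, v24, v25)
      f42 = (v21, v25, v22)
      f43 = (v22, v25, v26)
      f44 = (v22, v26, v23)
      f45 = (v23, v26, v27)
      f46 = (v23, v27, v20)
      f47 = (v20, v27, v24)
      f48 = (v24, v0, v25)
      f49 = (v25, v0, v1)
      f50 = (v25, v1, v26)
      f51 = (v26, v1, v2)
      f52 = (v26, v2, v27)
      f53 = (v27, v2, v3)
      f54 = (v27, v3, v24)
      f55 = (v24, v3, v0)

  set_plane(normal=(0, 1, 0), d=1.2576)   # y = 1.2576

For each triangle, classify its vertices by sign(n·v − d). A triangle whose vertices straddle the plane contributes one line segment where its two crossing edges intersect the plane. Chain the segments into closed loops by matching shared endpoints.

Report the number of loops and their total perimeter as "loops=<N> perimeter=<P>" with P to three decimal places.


Straddling triangles (18 of 56):
  (v0,v4,v1) [-+-] → (1.77438, 1.2576, 0)–(1.54747, 1.2576, 0.226913)  len=0.3209
  (v1,v4,v5) [-++] → (1.54747, 1.2576, 0.226913)–(1.07442, 1.2576, 0.7)  len=0.6690
  (v1,v5,v2) [-+-] → (1.07442, 1.2576, 0.7)–(1.04463, 1.2576, 0.670209)  len=0.0421
  (v2,v5,v6) [-+-] → (1.04463, 1.2576, 0.670209)–(1.00292, 1.2576, 0.628504)  len=0.0590
  (v3,v6,v7) [--+] → (1.00292, 1.2576, -0.628504)–(1.07442, 1.2576, -0.7)  len=0.1011
  (v3,v7,v0) [-+-] → (1.07442, 1.2576, -0.7)–(1.10421, 1.2576, -0.670209)  len=0.0421
  (v0,v7,v4) [-++] → (1.10421, 1.2576, -0.670209)–(1.77438, 1.2576, 0)  len=0.9478
  (v5,v9,v6) [++-] → (0.0558426, 1.2576, 0.394608)–(1.00292, 1.2576, 0.628504)  len=0.9755
  (v6,v9,v10) [-+-] → (0.0558426, 1.2576, 0.394608)–(-0.287041, 1.2576, 0.309949)  len=0.3532
  (v6,v10,v7) [--+] → (0.849938, 1.2576, -0.590729)–(1.00292, 1.2576, -0.628504)  len=0.1576
  (v7,v10,v11) [+-+] → (0.849938, 1.2576, -0.590729)–(-0.287041, 1.2576, -0.309949)  len=1.1711
  (v8,v12,v9) [+-+] → (-1.86216, 1.2576, 0)–(-1.48618, 1.2576, 0.260202)  len=0.4572
  (v9,v12,v13) [+--] → (-1.48618, 1.2576, 0.260202)–(-0.85066, 1.2576, 0.7)  len=0.7729
  (v9,v13,v10) [+--] → (-0.85066, 1.2576, 0.7)–(-0.287041, 1.2576, 0.309949)  len=0.6854
  (v10,v14,v11) [--+] → (-0.533453, 1.2576, -0.480482)–(-0.287041, 1.2576, -0.309949)  len=0.2997
  (v11,v14,v15) [+--] → (-0.533453, 1.2576, -0.480482)–(-0.85066, 1.2576, -0.7)  len=0.3858
  (v11,v15,v8) [+-+] → (-0.85066, 1.2576, -0.7)–(-1.18669, 1.2576, -0.467444)  len=0.4087
  (v8,v15,v12) [+--] → (-1.18669, 1.2576, -0.467444)–(-1.86216, 1.2576, 0)  len=0.8214

Chained into 1 loop(s):
  loop 1: 18 segments, perimeter = 8.6705
Total perimeter = 8.671

loops=1 perimeter=8.671


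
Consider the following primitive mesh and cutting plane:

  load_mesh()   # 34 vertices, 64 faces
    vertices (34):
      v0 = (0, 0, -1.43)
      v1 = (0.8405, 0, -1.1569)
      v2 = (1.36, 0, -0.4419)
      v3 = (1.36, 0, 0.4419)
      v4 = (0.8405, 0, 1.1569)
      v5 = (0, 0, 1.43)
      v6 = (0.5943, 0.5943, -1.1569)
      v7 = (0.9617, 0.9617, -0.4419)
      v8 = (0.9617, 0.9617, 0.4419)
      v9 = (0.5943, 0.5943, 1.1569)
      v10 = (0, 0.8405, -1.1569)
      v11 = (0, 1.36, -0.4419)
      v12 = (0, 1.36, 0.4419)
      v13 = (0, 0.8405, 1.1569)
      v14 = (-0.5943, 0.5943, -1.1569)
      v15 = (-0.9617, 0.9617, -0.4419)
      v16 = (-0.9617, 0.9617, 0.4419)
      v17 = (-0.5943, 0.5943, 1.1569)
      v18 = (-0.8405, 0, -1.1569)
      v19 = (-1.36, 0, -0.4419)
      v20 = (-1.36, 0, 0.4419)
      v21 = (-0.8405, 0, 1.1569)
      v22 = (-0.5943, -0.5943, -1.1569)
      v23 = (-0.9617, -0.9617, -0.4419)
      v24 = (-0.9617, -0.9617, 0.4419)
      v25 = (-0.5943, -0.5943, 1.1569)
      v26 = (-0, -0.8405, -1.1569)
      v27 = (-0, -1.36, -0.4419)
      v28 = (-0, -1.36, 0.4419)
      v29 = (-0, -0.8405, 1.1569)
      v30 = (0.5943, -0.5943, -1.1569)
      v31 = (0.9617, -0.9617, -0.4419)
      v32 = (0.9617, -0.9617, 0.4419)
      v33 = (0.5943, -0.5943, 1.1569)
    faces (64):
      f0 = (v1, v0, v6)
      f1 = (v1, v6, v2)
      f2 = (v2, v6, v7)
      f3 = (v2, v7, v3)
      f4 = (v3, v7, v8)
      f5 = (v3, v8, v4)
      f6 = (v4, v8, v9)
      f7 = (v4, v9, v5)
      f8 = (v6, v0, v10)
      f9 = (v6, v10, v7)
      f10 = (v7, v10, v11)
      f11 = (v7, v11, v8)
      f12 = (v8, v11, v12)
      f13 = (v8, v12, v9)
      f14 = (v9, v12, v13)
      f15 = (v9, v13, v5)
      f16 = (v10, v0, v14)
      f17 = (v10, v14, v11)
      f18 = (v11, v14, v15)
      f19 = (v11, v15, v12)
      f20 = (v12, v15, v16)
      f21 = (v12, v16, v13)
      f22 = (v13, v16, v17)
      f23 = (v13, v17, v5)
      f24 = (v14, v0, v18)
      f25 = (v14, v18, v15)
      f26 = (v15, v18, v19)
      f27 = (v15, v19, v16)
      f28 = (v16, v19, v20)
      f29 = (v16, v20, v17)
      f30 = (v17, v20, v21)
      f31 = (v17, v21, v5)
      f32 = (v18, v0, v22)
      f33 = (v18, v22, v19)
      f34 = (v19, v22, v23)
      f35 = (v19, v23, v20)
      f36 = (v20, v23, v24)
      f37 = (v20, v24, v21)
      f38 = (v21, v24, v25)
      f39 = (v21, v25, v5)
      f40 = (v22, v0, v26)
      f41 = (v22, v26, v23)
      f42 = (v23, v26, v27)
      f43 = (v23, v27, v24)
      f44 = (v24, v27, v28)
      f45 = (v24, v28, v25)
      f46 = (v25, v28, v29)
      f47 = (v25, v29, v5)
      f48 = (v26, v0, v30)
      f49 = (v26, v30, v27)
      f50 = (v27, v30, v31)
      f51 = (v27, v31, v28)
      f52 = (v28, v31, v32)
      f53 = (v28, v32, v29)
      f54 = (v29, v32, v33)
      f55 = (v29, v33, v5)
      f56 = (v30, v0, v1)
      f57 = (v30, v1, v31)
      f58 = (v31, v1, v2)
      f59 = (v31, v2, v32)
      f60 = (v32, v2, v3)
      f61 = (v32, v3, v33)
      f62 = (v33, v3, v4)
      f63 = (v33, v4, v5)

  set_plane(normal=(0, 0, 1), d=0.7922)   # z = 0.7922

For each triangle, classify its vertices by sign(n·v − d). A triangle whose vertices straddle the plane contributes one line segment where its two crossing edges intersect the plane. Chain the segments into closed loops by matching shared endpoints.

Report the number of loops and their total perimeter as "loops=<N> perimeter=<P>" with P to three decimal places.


loops=1 perimeter=6.769

Straddling triangles (16 of 64):
  (v3,v8,v4) [--+] → (0.90232, 0.490534, 0.7922)–(1.10548, 0, 0.7922)  len=0.5309
  (v4,v8,v9) [+-+] → (0.90232, 0.490534, 0.7922)–(0.7817, 0.7817, 0.7922)  len=0.3152
  (v8,v12,v9) [--+] → (0.291165, 0.984861, 0.7922)–(0.7817, 0.7817, 0.7922)  len=0.5309
  (v9,v12,v13) [+-+] → (0.291165, 0.984861, 0.7922)–(0, 1.10548, 0.7922)  len=0.3152
  (v12,v16,v13) [--+] → (-0.490534, 0.90232, 0.7922)–(0, 1.10548, 0.7922)  len=0.5309
  (v13,v16,v17) [+-+] → (-0.490534, 0.90232, 0.7922)–(-0.7817, 0.7817, 0.7922)  len=0.3152
  (v16,v20,v17) [--+] → (-0.984861, 0.291165, 0.7922)–(-0.7817, 0.7817, 0.7922)  len=0.5309
  (v17,v20,v21) [+-+] → (-0.984861, 0.291165, 0.7922)–(-1.10548, 0, 0.7922)  len=0.3152
  (v20,v24,v21) [--+] → (-0.90232, -0.490534, 0.7922)–(-1.10548, 0, 0.7922)  len=0.5309
  (v21,v24,v25) [+-+] → (-0.90232, -0.490534, 0.7922)–(-0.7817, -0.7817, 0.7922)  len=0.3152
  (v24,v28,v25) [--+] → (-0.291165, -0.984861, 0.7922)–(-0.7817, -0.7817, 0.7922)  len=0.5309
  (v25,v28,v29) [+-+] → (-0.291165, -0.984861, 0.7922)–(0, -1.10548, 0.7922)  len=0.3152
  (v28,v32,v29) [--+] → (0.490534, -0.90232, 0.7922)–(0, -1.10548, 0.7922)  len=0.5309
  (v29,v32,v33) [+-+] → (0.490534, -0.90232, 0.7922)–(0.7817, -0.7817, 0.7922)  len=0.3152
  (v32,v3,v33) [--+] → (0.984861, -0.291165, 0.7922)–(0.7817, -0.7817, 0.7922)  len=0.5309
  (v33,v3,v4) [+-+] → (0.984861, -0.291165, 0.7922)–(1.10548, 0, 0.7922)  len=0.3152

Chained into 1 loop(s):
  loop 1: 16 segments, perimeter = 6.7688
Total perimeter = 6.769


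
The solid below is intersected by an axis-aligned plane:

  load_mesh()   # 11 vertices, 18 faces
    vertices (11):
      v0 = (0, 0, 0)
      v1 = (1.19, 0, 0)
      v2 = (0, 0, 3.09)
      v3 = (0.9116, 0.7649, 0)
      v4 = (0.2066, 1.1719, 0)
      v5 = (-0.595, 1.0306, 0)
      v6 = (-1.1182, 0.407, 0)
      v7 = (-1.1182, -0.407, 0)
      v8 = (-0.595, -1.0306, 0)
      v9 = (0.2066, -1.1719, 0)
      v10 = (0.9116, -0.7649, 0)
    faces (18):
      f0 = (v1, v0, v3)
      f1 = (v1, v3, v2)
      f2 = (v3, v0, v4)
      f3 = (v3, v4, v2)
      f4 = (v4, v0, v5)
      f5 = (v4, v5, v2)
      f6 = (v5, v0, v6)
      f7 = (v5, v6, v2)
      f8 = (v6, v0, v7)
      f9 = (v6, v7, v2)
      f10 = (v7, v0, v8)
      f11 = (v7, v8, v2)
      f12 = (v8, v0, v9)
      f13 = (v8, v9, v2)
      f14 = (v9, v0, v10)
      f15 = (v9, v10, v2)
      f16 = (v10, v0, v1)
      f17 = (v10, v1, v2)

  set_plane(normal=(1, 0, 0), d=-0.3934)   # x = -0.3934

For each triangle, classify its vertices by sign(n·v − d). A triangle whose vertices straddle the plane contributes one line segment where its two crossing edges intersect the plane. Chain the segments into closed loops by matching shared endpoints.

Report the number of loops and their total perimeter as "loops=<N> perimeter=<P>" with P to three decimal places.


loops=1 perimeter=6.844

Straddling triangles (10 of 18):
  (v4,v0,v5) [++-] → (-0.3934, 0.681408, 0)–(-0.3934, 1.06614, 0)  len=0.3847
  (v4,v5,v2) [+-+] → (-0.3934, 1.06614, 0)–(-0.3934, 0.681408, 1.04696)  len=1.1154
  (v5,v0,v6) [-+-] → (-0.3934, 0.681408, 0)–(-0.3934, 0.143189, 0)  len=0.5382
  (v5,v6,v2) [--+] → (-0.3934, 0.143189, 2.00289)–(-0.3934, 0.681408, 1.04696)  len=1.0970
  (v6,v0,v7) [-+-] → (-0.3934, 0.143189, 0)–(-0.3934, -0.143189, 0)  len=0.2864
  (v6,v7,v2) [--+] → (-0.3934, -0.143189, 2.00289)–(-0.3934, 0.143189, 2.00289)  len=0.2864
  (v7,v0,v8) [-+-] → (-0.3934, -0.143189, 0)–(-0.3934, -0.681408, 0)  len=0.5382
  (v7,v8,v2) [--+] → (-0.3934, -0.681408, 1.04696)–(-0.3934, -0.143189, 2.00289)  len=1.0970
  (v8,v0,v9) [-++] → (-0.3934, -0.681408, 0)–(-0.3934, -1.06614, 0)  len=0.3847
  (v8,v9,v2) [-++] → (-0.3934, -1.06614, 0)–(-0.3934, -0.681408, 1.04696)  len=1.1154

Chained into 1 loop(s):
  loop 1: 10 segments, perimeter = 6.8435
Total perimeter = 6.844


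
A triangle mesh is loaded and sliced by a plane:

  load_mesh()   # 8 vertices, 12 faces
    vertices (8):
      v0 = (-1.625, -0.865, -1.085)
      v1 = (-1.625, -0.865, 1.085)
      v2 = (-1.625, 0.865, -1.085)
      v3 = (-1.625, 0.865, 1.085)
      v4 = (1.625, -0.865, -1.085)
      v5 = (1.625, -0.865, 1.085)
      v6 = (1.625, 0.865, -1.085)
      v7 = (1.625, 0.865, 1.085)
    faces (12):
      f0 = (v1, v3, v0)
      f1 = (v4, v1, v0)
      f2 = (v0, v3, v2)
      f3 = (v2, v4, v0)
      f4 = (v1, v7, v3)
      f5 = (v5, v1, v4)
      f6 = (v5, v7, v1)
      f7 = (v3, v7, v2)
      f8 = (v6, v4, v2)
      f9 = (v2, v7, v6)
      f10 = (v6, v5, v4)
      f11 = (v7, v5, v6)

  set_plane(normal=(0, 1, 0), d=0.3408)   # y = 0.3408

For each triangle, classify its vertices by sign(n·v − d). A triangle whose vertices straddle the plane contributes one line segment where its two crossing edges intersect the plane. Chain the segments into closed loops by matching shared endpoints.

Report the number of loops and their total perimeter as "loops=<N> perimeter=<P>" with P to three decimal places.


loops=1 perimeter=10.840

Straddling triangles (8 of 12):
  (v1,v3,v0) [-+-] → (-1.625, 0.3408, 1.085)–(-1.625, 0.3408, 0.427477)  len=0.6575
  (v0,v3,v2) [-++] → (-1.625, 0.3408, 0.427477)–(-1.625, 0.3408, -1.085)  len=1.5125
  (v2,v4,v0) [+--] → (-0.640231, 0.3408, -1.085)–(-1.625, 0.3408, -1.085)  len=0.9848
  (v1,v7,v3) [-++] → (0.640231, 0.3408, 1.085)–(-1.625, 0.3408, 1.085)  len=2.2652
  (v5,v7,v1) [-+-] → (1.625, 0.3408, 1.085)–(0.640231, 0.3408, 1.085)  len=0.9848
  (v6,v4,v2) [+-+] → (1.625, 0.3408, -1.085)–(-0.640231, 0.3408, -1.085)  len=2.2652
  (v6,v5,v4) [+--] → (1.625, 0.3408, -0.427477)–(1.625, 0.3408, -1.085)  len=0.6575
  (v7,v5,v6) [+-+] → (1.625, 0.3408, 1.085)–(1.625, 0.3408, -0.427477)  len=1.5125

Chained into 1 loop(s):
  loop 1: 8 segments, perimeter = 10.8400
Total perimeter = 10.840


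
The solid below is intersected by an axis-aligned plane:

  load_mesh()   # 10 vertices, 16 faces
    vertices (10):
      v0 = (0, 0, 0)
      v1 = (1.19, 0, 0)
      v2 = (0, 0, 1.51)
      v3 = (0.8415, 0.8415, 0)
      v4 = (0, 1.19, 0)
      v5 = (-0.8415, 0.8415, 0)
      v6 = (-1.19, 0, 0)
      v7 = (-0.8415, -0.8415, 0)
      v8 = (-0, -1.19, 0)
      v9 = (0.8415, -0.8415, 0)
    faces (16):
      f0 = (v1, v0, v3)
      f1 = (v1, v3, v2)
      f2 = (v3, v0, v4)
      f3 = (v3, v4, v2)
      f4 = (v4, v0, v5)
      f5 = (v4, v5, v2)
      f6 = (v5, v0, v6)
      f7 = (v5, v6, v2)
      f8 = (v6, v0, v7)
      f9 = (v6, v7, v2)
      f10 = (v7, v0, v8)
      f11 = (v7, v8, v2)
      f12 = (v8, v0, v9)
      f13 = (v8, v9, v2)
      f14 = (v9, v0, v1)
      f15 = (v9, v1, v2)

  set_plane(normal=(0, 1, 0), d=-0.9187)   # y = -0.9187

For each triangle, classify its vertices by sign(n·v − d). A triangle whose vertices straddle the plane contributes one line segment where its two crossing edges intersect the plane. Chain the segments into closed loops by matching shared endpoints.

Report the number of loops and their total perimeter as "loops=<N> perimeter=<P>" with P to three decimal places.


loops=1 perimeter=2.790

Straddling triangles (4 of 16):
  (v7,v0,v8) [++-] → (0, -0.9187, 0)–(-0.65509, -0.9187, 0)  len=0.6551
  (v7,v8,v2) [+-+] → (-0.65509, -0.9187, 0)–(0, -0.9187, 0.344255)  len=0.7400
  (v8,v0,v9) [-++] → (0, -0.9187, 0)–(0.65509, -0.9187, 0)  len=0.6551
  (v8,v9,v2) [-++] → (0.65509, -0.9187, 0)–(0, -0.9187, 0.344255)  len=0.7400

Chained into 1 loop(s):
  loop 1: 4 segments, perimeter = 2.7903
Total perimeter = 2.790


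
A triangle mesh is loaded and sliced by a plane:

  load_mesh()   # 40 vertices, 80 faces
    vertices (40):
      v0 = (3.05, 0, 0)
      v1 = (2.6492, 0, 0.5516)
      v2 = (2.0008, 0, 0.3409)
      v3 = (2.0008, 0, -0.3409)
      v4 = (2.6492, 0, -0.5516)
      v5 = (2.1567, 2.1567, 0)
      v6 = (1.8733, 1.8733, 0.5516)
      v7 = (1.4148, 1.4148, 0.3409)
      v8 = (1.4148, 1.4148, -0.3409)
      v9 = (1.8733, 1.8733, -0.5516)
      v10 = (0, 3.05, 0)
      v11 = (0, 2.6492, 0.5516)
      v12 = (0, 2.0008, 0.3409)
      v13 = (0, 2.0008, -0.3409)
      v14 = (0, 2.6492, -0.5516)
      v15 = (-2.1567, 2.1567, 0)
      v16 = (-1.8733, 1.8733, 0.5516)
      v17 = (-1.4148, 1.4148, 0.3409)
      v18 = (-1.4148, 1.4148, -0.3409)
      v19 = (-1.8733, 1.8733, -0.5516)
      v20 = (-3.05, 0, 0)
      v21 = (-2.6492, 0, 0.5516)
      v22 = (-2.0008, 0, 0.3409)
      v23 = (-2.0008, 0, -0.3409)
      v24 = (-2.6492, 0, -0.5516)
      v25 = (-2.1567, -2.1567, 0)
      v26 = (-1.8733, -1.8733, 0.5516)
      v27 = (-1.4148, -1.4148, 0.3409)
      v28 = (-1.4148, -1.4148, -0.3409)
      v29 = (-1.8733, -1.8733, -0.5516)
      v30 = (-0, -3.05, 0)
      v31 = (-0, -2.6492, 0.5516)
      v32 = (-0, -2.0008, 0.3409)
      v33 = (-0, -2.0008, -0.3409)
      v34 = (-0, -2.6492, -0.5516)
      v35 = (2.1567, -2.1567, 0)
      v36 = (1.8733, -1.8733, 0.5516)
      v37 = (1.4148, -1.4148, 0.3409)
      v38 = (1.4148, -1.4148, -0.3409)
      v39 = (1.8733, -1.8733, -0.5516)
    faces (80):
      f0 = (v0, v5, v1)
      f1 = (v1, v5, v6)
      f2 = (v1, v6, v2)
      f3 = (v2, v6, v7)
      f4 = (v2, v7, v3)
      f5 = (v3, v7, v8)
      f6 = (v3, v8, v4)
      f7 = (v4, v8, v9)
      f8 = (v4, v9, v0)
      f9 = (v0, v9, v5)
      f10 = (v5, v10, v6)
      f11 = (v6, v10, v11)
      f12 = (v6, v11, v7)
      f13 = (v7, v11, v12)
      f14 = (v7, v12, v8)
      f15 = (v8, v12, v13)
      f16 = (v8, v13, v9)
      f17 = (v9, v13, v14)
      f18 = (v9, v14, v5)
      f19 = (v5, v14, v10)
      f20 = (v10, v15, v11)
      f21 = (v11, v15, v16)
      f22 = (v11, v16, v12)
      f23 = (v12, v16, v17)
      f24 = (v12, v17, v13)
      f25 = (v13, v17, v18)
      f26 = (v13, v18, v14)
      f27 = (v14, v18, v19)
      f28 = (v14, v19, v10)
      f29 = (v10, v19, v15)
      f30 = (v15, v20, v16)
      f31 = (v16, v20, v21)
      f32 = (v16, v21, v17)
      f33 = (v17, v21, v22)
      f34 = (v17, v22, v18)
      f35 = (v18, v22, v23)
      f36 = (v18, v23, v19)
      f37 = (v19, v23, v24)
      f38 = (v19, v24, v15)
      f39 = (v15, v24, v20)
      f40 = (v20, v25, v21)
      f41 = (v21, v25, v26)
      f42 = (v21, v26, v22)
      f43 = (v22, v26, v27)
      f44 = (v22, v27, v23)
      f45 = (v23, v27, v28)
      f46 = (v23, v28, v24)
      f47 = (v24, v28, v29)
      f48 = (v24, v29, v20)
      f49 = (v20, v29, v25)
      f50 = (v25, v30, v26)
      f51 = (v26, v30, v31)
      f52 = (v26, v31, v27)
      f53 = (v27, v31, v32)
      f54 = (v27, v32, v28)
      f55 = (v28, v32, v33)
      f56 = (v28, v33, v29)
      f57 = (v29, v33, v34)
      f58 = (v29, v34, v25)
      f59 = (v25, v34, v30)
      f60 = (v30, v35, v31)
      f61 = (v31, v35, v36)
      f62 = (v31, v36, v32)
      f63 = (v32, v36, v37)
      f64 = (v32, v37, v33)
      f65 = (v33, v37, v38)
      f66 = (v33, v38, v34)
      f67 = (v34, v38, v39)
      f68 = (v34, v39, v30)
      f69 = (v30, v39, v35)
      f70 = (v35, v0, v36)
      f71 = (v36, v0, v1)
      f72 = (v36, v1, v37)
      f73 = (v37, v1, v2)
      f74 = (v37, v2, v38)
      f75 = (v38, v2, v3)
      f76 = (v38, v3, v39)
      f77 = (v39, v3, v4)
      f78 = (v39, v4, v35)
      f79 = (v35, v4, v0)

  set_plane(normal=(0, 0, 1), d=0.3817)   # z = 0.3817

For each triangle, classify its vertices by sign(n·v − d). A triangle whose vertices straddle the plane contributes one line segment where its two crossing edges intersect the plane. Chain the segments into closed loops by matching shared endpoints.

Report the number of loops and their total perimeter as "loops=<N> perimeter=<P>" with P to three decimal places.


Straddling triangles (32 of 80):
  (v0,v5,v1) [--+] → (2.4975, 0.664292, 0.3817)–(2.77265, 0, 0.3817)  len=0.7190
  (v1,v5,v6) [+-+] → (2.4975, 0.664292, 0.3817)–(1.96059, 1.96059, 0.3817)  len=1.4031
  (v1,v6,v2) [++-] → (1.97611, 0.362746, 0.3817)–(2.12636, 0, 0.3817)  len=0.3926
  (v2,v6,v7) [-+-] → (1.97611, 0.362746, 0.3817)–(1.50358, 1.50358, 0.3817)  len=1.2348
  (v5,v10,v6) [--+] → (1.2963, 2.23574, 0.3817)–(1.96059, 1.96059, 0.3817)  len=0.7190
  (v6,v10,v11) [+-+] → (1.2963, 2.23574, 0.3817)–(0, 2.77265, 0.3817)  len=1.4031
  (v6,v11,v7) [++-] → (1.14084, 1.65383, 0.3817)–(1.50358, 1.50358, 0.3817)  len=0.3926
  (v7,v11,v12) [-+-] → (1.14084, 1.65383, 0.3817)–(0, 2.12636, 0.3817)  len=1.2348
  (v10,v15,v11) [--+] → (-0.664292, 2.4975, 0.3817)–(0, 2.77265, 0.3817)  len=0.7190
  (v11,v15,v16) [+-+] → (-0.664292, 2.4975, 0.3817)–(-1.96059, 1.96059, 0.3817)  len=1.4031
  (v11,v16,v12) [++-] → (-0.362746, 1.97611, 0.3817)–(0, 2.12636, 0.3817)  len=0.3926
  (v12,v16,v17) [-+-] → (-0.362746, 1.97611, 0.3817)–(-1.50358, 1.50358, 0.3817)  len=1.2348
  (v15,v20,v16) [--+] → (-2.23574, 1.2963, 0.3817)–(-1.96059, 1.96059, 0.3817)  len=0.7190
  (v16,v20,v21) [+-+] → (-2.23574, 1.2963, 0.3817)–(-2.77265, 0, 0.3817)  len=1.4031
  (v16,v21,v17) [++-] → (-1.65383, 1.14084, 0.3817)–(-1.50358, 1.50358, 0.3817)  len=0.3926
  (v17,v21,v22) [-+-] → (-1.65383, 1.14084, 0.3817)–(-2.12636, 0, 0.3817)  len=1.2348
  (v20,v25,v21) [--+] → (-2.4975, -0.664292, 0.3817)–(-2.77265, 0, 0.3817)  len=0.7190
  (v21,v25,v26) [+-+] → (-2.4975, -0.664292, 0.3817)–(-1.96059, -1.96059, 0.3817)  len=1.4031
  (v21,v26,v22) [++-] → (-1.97611, -0.362746, 0.3817)–(-2.12636, 0, 0.3817)  len=0.3926
  (v22,v26,v27) [-+-] → (-1.97611, -0.362746, 0.3817)–(-1.50358, -1.50358, 0.3817)  len=1.2348
  (v25,v30,v26) [--+] → (-1.2963, -2.23574, 0.3817)–(-1.96059, -1.96059, 0.3817)  len=0.7190
  (v26,v30,v31) [+-+] → (-1.2963, -2.23574, 0.3817)–(0, -2.77265, 0.3817)  len=1.4031
  (v26,v31,v27) [++-] → (-1.14084, -1.65383, 0.3817)–(-1.50358, -1.50358, 0.3817)  len=0.3926
  (v27,v31,v32) [-+-] → (-1.14084, -1.65383, 0.3817)–(0, -2.12636, 0.3817)  len=1.2348
  (v30,v35,v31) [--+] → (0.664292, -2.4975, 0.3817)–(0, -2.77265, 0.3817)  len=0.7190
  (v31,v35,v36) [+-+] → (0.664292, -2.4975, 0.3817)–(1.96059, -1.96059, 0.3817)  len=1.4031
  (v31,v36,v32) [++-] → (0.362746, -1.97611, 0.3817)–(0, -2.12636, 0.3817)  len=0.3926
  (v32,v36,v37) [-+-] → (0.362746, -1.97611, 0.3817)–(1.50358, -1.50358, 0.3817)  len=1.2348
  (v35,v0,v36) [--+] → (2.23574, -1.2963, 0.3817)–(1.96059, -1.96059, 0.3817)  len=0.7190
  (v36,v0,v1) [+-+] → (2.23574, -1.2963, 0.3817)–(2.77265, 0, 0.3817)  len=1.4031
  (v36,v1,v37) [++-] → (1.65383, -1.14084, 0.3817)–(1.50358, -1.50358, 0.3817)  len=0.3926
  (v37,v1,v2) [-+-] → (1.65383, -1.14084, 0.3817)–(2.12636, 0, 0.3817)  len=1.2348

Chained into 2 loop(s):
  loop 1: 16 segments, perimeter = 16.9769
  loop 2: 16 segments, perimeter = 13.0196
Total perimeter = 29.997

loops=2 perimeter=29.997


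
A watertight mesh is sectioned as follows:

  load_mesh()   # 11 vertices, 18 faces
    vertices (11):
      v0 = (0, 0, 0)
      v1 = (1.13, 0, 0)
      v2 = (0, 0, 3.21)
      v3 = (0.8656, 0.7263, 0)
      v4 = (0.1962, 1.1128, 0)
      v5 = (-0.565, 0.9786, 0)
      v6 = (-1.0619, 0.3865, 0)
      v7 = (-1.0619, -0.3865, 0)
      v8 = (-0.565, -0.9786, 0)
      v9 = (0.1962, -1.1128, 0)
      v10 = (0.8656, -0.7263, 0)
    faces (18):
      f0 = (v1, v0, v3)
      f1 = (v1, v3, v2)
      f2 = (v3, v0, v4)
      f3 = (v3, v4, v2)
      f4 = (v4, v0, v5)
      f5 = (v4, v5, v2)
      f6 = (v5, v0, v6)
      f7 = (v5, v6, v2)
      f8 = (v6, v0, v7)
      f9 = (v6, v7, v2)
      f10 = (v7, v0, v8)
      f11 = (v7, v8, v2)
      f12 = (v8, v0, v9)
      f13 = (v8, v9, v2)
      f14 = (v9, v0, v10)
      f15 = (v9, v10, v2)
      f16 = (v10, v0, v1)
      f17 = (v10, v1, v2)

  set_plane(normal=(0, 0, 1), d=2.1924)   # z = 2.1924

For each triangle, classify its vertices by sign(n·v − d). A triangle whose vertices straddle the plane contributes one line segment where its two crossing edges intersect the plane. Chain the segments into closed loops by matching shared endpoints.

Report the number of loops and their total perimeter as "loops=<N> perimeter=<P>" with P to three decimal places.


Straddling triangles (9 of 18):
  (v1,v3,v2) [--+] → (0.274403, 0.230244, 2.1924)–(0.358221, 0, 2.1924)  len=0.2450
  (v3,v4,v2) [--+] → (0.0621972, 0.352768, 2.1924)–(0.274403, 0.230244, 2.1924)  len=0.2450
  (v4,v5,v2) [--+] → (-0.17911, 0.310225, 2.1924)–(0.0621972, 0.352768, 2.1924)  len=0.2450
  (v5,v6,v2) [--+] → (-0.336632, 0.122524, 2.1924)–(-0.17911, 0.310225, 2.1924)  len=0.2450
  (v6,v7,v2) [--+] → (-0.336632, -0.122524, 2.1924)–(-0.336632, 0.122524, 2.1924)  len=0.2450
  (v7,v8,v2) [--+] → (-0.17911, -0.310225, 2.1924)–(-0.336632, -0.122524, 2.1924)  len=0.2450
  (v8,v9,v2) [--+] → (0.0621972, -0.352768, 2.1924)–(-0.17911, -0.310225, 2.1924)  len=0.2450
  (v9,v10,v2) [--+] → (0.274403, -0.230244, 2.1924)–(0.0621972, -0.352768, 2.1924)  len=0.2450
  (v10,v1,v2) [--+] → (0.358221, 0, 2.1924)–(0.274403, -0.230244, 2.1924)  len=0.2450

Chained into 1 loop(s):
  loop 1: 9 segments, perimeter = 2.2053
Total perimeter = 2.205

loops=1 perimeter=2.205


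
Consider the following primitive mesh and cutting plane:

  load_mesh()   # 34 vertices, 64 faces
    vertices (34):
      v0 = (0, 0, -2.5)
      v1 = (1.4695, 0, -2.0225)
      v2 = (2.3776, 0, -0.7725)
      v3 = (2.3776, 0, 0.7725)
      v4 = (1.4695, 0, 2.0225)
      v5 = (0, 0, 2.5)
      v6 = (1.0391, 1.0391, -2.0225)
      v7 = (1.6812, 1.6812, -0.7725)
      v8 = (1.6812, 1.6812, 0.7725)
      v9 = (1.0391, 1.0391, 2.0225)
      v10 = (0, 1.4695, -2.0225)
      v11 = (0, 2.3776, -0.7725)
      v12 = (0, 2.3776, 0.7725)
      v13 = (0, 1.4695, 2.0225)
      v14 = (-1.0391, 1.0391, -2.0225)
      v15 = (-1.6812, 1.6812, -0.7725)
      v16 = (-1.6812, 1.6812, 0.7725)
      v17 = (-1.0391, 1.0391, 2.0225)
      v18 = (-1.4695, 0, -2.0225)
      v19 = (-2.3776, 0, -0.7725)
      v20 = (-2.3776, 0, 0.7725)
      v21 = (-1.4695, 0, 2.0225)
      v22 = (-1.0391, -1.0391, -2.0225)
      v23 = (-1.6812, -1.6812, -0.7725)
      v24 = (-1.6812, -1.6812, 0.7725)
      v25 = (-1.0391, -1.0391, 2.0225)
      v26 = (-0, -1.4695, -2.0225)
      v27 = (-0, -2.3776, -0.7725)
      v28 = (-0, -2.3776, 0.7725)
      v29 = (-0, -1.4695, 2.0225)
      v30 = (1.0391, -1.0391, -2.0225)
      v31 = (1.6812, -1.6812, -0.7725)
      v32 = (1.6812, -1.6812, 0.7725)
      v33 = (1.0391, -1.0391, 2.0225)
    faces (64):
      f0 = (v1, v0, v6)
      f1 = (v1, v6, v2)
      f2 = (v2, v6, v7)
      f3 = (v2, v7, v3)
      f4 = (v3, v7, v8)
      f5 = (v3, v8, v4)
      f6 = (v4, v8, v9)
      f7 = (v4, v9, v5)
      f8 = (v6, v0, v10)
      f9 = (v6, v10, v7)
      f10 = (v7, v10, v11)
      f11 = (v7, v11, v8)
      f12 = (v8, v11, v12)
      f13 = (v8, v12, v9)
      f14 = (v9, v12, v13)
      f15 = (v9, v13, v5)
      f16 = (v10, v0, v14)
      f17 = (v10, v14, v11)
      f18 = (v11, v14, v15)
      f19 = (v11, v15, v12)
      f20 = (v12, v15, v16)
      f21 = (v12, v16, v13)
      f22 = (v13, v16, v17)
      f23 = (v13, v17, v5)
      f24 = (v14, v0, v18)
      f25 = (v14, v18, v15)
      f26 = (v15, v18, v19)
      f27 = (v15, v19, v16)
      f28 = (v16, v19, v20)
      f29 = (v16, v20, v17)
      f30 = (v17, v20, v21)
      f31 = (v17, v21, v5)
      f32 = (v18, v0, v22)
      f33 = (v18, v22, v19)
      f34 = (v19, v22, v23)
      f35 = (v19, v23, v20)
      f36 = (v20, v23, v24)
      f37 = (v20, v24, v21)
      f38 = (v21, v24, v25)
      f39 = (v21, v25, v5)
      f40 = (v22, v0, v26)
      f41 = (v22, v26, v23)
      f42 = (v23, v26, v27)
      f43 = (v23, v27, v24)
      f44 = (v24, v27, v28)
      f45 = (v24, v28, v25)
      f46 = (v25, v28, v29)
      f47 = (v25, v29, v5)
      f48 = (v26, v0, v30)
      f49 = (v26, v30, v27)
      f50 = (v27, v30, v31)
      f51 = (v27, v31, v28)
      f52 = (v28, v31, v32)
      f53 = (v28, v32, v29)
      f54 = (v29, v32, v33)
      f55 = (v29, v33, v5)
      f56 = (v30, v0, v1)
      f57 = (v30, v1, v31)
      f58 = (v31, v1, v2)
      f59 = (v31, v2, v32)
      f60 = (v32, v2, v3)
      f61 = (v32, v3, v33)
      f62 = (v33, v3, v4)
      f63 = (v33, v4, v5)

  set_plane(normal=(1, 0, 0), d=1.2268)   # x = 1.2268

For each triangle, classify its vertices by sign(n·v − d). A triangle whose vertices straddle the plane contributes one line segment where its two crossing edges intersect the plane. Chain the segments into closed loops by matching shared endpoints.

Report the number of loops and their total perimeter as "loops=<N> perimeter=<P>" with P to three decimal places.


loops=1 perimeter=12.779

Straddling triangles (20 of 64):
  (v1,v0,v6) [+--] → (1.2268, 0, -2.10136)–(1.2268, 0.585942, -2.0225)  len=0.5912
  (v1,v6,v2) [+-+] → (1.2268, 0.585942, -2.0225)–(1.2268, 0.893385, -1.84721)  len=0.3539
  (v2,v6,v7) [+-+] → (1.2268, 0.893385, -1.84721)–(1.2268, 1.2268, -1.6571)  len=0.3838
  (v4,v8,v9) [++-] → (1.2268, 1.2268, 1.6571)–(1.2268, 0.585942, 2.0225)  len=0.7377
  (v4,v9,v5) [+--] → (1.2268, 0.585942, 2.0225)–(1.2268, 0, 2.10136)  len=0.5912
  (v6,v10,v7) [--+] → (1.2268, 1.62398, -1.11035)–(1.2268, 1.2268, -1.6571)  len=0.6758
  (v7,v10,v11) [+--] → (1.2268, 1.62398, -1.11035)–(1.2268, 1.86943, -0.7725)  len=0.4176
  (v7,v11,v8) [+-+] → (1.2268, 1.86943, -0.7725)–(1.2268, 1.86943, 0.354913)  len=1.1274
  (v8,v11,v12) [+--] → (1.2268, 1.86943, 0.354913)–(1.2268, 1.86943, 0.7725)  len=0.4176
  (v8,v12,v9) [+--] → (1.2268, 1.86943, 0.7725)–(1.2268, 1.2268, 1.6571)  len=1.0934
  (v27,v30,v31) [--+] → (1.2268, -1.2268, -1.6571)–(1.2268, -1.86943, -0.7725)  len=1.0934
  (v27,v31,v28) [-+-] → (1.2268, -1.86943, -0.7725)–(1.2268, -1.86943, -0.354913)  len=0.4176
  (v28,v31,v32) [-++] → (1.2268, -1.86943, -0.354913)–(1.2268, -1.86943, 0.7725)  len=1.1274
  (v28,v32,v29) [-+-] → (1.2268, -1.86943, 0.7725)–(1.2268, -1.62398, 1.11035)  len=0.4176
  (v29,v32,v33) [-+-] → (1.2268, -1.62398, 1.11035)–(1.2268, -1.2268, 1.6571)  len=0.6758
  (v30,v0,v1) [--+] → (1.2268, 0, -2.10136)–(1.2268, -0.585942, -2.0225)  len=0.5912
  (v30,v1,v31) [-++] → (1.2268, -0.585942, -2.0225)–(1.2268, -1.2268, -1.6571)  len=0.7377
  (v32,v3,v33) [++-] → (1.2268, -0.893385, 1.84721)–(1.2268, -1.2268, 1.6571)  len=0.3838
  (v33,v3,v4) [-++] → (1.2268, -0.893385, 1.84721)–(1.2268, -0.585942, 2.0225)  len=0.3539
  (v33,v4,v5) [-+-] → (1.2268, -0.585942, 2.0225)–(1.2268, 0, 2.10136)  len=0.5912

Chained into 1 loop(s):
  loop 1: 20 segments, perimeter = 12.7793
Total perimeter = 12.779


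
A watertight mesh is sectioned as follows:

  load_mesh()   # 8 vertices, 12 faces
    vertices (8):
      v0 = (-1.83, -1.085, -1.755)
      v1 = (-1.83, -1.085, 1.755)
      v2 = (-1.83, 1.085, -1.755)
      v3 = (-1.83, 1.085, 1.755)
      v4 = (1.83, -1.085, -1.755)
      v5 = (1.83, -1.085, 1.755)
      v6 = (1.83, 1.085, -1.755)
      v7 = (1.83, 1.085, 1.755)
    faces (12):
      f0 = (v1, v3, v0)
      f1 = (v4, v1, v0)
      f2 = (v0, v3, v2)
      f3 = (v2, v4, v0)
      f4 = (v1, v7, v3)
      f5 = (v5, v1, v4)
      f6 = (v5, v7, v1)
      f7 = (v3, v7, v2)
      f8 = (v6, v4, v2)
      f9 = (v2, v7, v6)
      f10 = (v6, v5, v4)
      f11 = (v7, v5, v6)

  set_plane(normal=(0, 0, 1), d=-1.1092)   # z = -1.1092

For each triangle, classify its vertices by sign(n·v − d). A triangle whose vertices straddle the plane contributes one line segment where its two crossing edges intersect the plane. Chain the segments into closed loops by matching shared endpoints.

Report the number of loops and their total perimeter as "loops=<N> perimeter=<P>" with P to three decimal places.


loops=1 perimeter=11.660

Straddling triangles (8 of 12):
  (v1,v3,v0) [++-] → (-1.83, -0.685745, -1.1092)–(-1.83, -1.085, -1.1092)  len=0.3993
  (v4,v1,v0) [-+-] → (1.1566, -1.085, -1.1092)–(-1.83, -1.085, -1.1092)  len=2.9866
  (v0,v3,v2) [-+-] → (-1.83, -0.685745, -1.1092)–(-1.83, 1.085, -1.1092)  len=1.7707
  (v5,v1,v4) [++-] → (1.1566, -1.085, -1.1092)–(1.83, -1.085, -1.1092)  len=0.6734
  (v3,v7,v2) [++-] → (-1.1566, 1.085, -1.1092)–(-1.83, 1.085, -1.1092)  len=0.6734
  (v2,v7,v6) [-+-] → (-1.1566, 1.085, -1.1092)–(1.83, 1.085, -1.1092)  len=2.9866
  (v6,v5,v4) [-+-] → (1.83, 0.685745, -1.1092)–(1.83, -1.085, -1.1092)  len=1.7707
  (v7,v5,v6) [++-] → (1.83, 0.685745, -1.1092)–(1.83, 1.085, -1.1092)  len=0.3993

Chained into 1 loop(s):
  loop 1: 8 segments, perimeter = 11.6600
Total perimeter = 11.660


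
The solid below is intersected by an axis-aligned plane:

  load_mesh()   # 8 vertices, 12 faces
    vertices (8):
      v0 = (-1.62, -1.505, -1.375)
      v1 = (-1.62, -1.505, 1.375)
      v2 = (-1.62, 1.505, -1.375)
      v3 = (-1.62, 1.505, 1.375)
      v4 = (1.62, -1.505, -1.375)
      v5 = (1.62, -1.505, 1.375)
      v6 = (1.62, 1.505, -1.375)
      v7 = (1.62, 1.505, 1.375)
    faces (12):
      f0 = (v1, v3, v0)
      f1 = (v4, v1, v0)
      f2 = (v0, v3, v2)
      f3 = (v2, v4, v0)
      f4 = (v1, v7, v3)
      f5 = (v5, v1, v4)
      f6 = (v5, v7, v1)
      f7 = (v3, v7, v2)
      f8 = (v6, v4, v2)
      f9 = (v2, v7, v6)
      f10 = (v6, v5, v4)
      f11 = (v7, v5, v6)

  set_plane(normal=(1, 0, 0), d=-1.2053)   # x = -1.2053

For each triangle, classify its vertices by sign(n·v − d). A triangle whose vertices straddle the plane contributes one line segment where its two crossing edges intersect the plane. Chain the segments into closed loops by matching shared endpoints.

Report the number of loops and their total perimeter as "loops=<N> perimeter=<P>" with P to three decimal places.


loops=1 perimeter=11.520

Straddling triangles (8 of 12):
  (v4,v1,v0) [+--] → (-1.2053, -1.505, 1.02302)–(-1.2053, -1.505, -1.375)  len=2.3980
  (v2,v4,v0) [-+-] → (-1.2053, 1.11974, -1.375)–(-1.2053, -1.505, -1.375)  len=2.6247
  (v1,v7,v3) [-+-] → (-1.2053, -1.11974, 1.375)–(-1.2053, 1.505, 1.375)  len=2.6247
  (v5,v1,v4) [+-+] → (-1.2053, -1.505, 1.375)–(-1.2053, -1.505, 1.02302)  len=0.3520
  (v5,v7,v1) [++-] → (-1.2053, -1.11974, 1.375)–(-1.2053, -1.505, 1.375)  len=0.3853
  (v3,v7,v2) [-+-] → (-1.2053, 1.505, 1.375)–(-1.2053, 1.505, -1.02302)  len=2.3980
  (v6,v4,v2) [++-] → (-1.2053, 1.11974, -1.375)–(-1.2053, 1.505, -1.375)  len=0.3853
  (v2,v7,v6) [-++] → (-1.2053, 1.505, -1.02302)–(-1.2053, 1.505, -1.375)  len=0.3520

Chained into 1 loop(s):
  loop 1: 8 segments, perimeter = 11.5200
Total perimeter = 11.520


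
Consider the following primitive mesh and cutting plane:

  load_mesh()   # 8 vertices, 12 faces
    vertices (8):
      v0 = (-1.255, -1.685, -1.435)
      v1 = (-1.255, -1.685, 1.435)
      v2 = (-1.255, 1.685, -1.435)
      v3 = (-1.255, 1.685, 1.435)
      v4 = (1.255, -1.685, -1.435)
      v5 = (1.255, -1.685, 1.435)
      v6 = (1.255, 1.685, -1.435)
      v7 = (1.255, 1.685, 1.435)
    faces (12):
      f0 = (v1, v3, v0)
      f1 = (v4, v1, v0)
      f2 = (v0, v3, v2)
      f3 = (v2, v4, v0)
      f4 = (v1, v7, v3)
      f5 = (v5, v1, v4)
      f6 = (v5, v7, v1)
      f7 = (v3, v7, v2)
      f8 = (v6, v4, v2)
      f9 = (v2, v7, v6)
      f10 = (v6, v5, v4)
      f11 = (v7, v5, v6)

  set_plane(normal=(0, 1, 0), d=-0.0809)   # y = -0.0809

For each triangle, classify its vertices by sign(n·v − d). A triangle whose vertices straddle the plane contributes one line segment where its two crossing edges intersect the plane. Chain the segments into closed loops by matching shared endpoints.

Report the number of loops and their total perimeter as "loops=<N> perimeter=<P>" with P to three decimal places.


loops=1 perimeter=10.760

Straddling triangles (8 of 12):
  (v1,v3,v0) [-+-] → (-1.255, -0.0809, 1.435)–(-1.255, -0.0809, -0.068897)  len=1.5039
  (v0,v3,v2) [-++] → (-1.255, -0.0809, -0.068897)–(-1.255, -0.0809, -1.435)  len=1.3661
  (v2,v4,v0) [+--] → (0.0602549, -0.0809, -1.435)–(-1.255, -0.0809, -1.435)  len=1.3153
  (v1,v7,v3) [-++] → (-0.0602549, -0.0809, 1.435)–(-1.255, -0.0809, 1.435)  len=1.1947
  (v5,v7,v1) [-+-] → (1.255, -0.0809, 1.435)–(-0.0602549, -0.0809, 1.435)  len=1.3153
  (v6,v4,v2) [+-+] → (1.255, -0.0809, -1.435)–(0.0602549, -0.0809, -1.435)  len=1.1947
  (v6,v5,v4) [+--] → (1.255, -0.0809, 0.068897)–(1.255, -0.0809, -1.435)  len=1.5039
  (v7,v5,v6) [+-+] → (1.255, -0.0809, 1.435)–(1.255, -0.0809, 0.068897)  len=1.3661

Chained into 1 loop(s):
  loop 1: 8 segments, perimeter = 10.7600
Total perimeter = 10.760


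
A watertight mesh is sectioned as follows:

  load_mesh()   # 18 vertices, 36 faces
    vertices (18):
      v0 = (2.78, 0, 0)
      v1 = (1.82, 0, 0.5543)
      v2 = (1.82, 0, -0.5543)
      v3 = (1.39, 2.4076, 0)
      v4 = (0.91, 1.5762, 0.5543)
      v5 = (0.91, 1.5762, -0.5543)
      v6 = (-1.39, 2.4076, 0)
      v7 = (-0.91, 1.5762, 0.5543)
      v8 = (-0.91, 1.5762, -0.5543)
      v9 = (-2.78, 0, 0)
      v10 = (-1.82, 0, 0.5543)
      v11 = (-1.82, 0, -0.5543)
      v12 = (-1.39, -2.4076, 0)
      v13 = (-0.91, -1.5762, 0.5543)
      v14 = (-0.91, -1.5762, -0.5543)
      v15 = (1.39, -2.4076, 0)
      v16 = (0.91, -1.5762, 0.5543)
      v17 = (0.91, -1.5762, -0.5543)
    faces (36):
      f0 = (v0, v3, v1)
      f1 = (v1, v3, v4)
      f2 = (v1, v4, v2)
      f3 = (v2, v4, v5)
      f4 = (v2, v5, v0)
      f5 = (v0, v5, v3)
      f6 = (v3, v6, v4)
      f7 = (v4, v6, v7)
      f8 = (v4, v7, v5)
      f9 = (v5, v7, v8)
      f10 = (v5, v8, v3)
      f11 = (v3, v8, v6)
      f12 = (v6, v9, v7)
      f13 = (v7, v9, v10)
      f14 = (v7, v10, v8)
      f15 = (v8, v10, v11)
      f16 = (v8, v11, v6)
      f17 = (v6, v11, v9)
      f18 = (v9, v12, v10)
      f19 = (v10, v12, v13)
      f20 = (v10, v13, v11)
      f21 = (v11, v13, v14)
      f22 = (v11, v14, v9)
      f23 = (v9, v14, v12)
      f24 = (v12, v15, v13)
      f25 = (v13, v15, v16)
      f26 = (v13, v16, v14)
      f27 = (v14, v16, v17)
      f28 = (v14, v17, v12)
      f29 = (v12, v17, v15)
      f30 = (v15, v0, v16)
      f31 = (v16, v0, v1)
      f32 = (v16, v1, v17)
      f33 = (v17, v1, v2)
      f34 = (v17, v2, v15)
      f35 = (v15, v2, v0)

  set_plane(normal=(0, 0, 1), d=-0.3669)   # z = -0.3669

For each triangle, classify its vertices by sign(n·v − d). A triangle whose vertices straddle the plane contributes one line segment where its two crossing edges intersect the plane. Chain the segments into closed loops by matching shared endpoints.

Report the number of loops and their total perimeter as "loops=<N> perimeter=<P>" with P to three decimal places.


loops=2 perimeter=23.788

Straddling triangles (24 of 36):
  (v1,v4,v2) [++-] → (1.66617, 0.266444, -0.3669)–(1.82, 0, -0.3669)  len=0.3077
  (v2,v4,v5) [-+-] → (1.66617, 0.266444, -0.3669)–(0.91, 1.5762, -0.3669)  len=1.5124
  (v2,v5,v0) [--+] → (1.54222, 1.04331, -0.3669)–(2.14456, 0, -0.3669)  len=1.2047
  (v0,v5,v3) [+-+] → (1.54222, 1.04331, -0.3669)–(1.07228, 1.85728, -0.3669)  len=0.9399
  (v4,v7,v5) [++-] → (0.602343, 1.5762, -0.3669)–(0.91, 1.5762, -0.3669)  len=0.3077
  (v5,v7,v8) [-+-] → (0.602343, 1.5762, -0.3669)–(-0.91, 1.5762, -0.3669)  len=1.5123
  (v5,v8,v3) [--+] → (-0.132407, 1.85728, -0.3669)–(1.07228, 1.85728, -0.3669)  len=1.2047
  (v3,v8,v6) [+-+] → (-0.132407, 1.85728, -0.3669)–(-1.07228, 1.85728, -0.3669)  len=0.9399
  (v7,v10,v8) [++-] → (-1.06383, 1.30976, -0.3669)–(-0.91, 1.5762, -0.3669)  len=0.3077
  (v8,v10,v11) [-+-] → (-1.06383, 1.30976, -0.3669)–(-1.82, 0, -0.3669)  len=1.5124
  (v8,v11,v6) [--+] → (-1.67462, 0.813971, -0.3669)–(-1.07228, 1.85728, -0.3669)  len=1.2047
  (v6,v11,v9) [+-+] → (-1.67462, 0.813971, -0.3669)–(-2.14456, 0, -0.3669)  len=0.9399
  (v10,v13,v11) [++-] → (-1.66617, -0.266444, -0.3669)–(-1.82, 0, -0.3669)  len=0.3077
  (v11,v13,v14) [-+-] → (-1.66617, -0.266444, -0.3669)–(-0.91, -1.5762, -0.3669)  len=1.5124
  (v11,v14,v9) [--+] → (-1.54222, -1.04331, -0.3669)–(-2.14456, 0, -0.3669)  len=1.2047
  (v9,v14,v12) [+-+] → (-1.54222, -1.04331, -0.3669)–(-1.07228, -1.85728, -0.3669)  len=0.9399
  (v13,v16,v14) [++-] → (-0.602343, -1.5762, -0.3669)–(-0.91, -1.5762, -0.3669)  len=0.3077
  (v14,v16,v17) [-+-] → (-0.602343, -1.5762, -0.3669)–(0.91, -1.5762, -0.3669)  len=1.5123
  (v14,v17,v12) [--+] → (0.132407, -1.85728, -0.3669)–(-1.07228, -1.85728, -0.3669)  len=1.2047
  (v12,v17,v15) [+-+] → (0.132407, -1.85728, -0.3669)–(1.07228, -1.85728, -0.3669)  len=0.9399
  (v16,v1,v17) [++-] → (1.06383, -1.30976, -0.3669)–(0.91, -1.5762, -0.3669)  len=0.3077
  (v17,v1,v2) [-+-] → (1.06383, -1.30976, -0.3669)–(1.82, 0, -0.3669)  len=1.5124
  (v17,v2,v15) [--+] → (1.67462, -0.813971, -0.3669)–(1.07228, -1.85728, -0.3669)  len=1.2047
  (v15,v2,v0) [+-+] → (1.67462, -0.813971, -0.3669)–(2.14456, 0, -0.3669)  len=0.9399

Chained into 2 loop(s):
  loop 1: 12 segments, perimeter = 10.9201
  loop 2: 12 segments, perimeter = 12.8675
Total perimeter = 23.788
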